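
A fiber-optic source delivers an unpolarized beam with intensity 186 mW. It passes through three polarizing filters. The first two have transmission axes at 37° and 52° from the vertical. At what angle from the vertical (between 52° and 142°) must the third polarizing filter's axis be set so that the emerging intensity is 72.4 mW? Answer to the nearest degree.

θ ≈ 76°

Unpolarized light through the first polarizer → I₁ = ½ I₀, now polarized at 37°.
I₂ = I₁ cos²(52° − 37°) = 0.5 I₀ · cos²(15°) = 0.4665 I₀.
Target fraction: 72.4 / 186 mW = 0.3892 of I₀.
Need I₃/I₀ = 0.3892, so cos²(θ − 52°) = 0.3892 / 0.4665 = 0.8344.
θ − 52° = arccos(√0.8344) = 24.0°, giving θ ≈ 52 + 24.0 = 76.0°.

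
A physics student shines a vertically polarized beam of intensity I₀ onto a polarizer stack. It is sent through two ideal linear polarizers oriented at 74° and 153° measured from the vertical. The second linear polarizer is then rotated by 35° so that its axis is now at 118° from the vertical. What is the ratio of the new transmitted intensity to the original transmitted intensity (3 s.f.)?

I_new/I_old ≈ 14.2

Before rotation:
By Malus's law, I₁ = I₀ cos²(74° − 0°) = I₀ cos²(74°) = 0.07598 I₀.
I₂ = I₁ cos²(153° − 74°) = 0.07598 I₀ · cos²(79°) = 0.002766 I₀.
After rotation:
I₁ = I₀ cos²(74° − 0°) = I₀ cos²(74°) = 0.07598 I₀.
I₂ = I₁ cos²(118° − 74°) = 0.07598 I₀ · cos²(44°) = 0.03931 I₀.
Ratio = 0.03931 / 0.002766 = 14.21.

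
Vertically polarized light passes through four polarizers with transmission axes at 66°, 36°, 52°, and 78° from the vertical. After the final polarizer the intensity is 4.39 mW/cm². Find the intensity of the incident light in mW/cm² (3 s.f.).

I₁ = I₀ cos²(66° − 0°) = I₀ cos²(66°) = 0.1654 I₀.
I₂ = I₁ cos²(36° − 66°) = 0.1654 I₀ · cos²(30°) = 0.1241 I₀.
I₃ = I₂ cos²(52° − 36°) = 0.1241 I₀ · cos²(16°) = 0.1146 I₀.
I₄ = I₃ cos²(78° − 52°) = 0.1146 I₀ · cos²(26°) = 0.09262 I₀.
So 4.39 mW/cm² = 0.09262 I₀, giving I₀ = 4.39/0.09262 = 47.4 mW/cm².

I₀ ≈ 47.4 mW/cm²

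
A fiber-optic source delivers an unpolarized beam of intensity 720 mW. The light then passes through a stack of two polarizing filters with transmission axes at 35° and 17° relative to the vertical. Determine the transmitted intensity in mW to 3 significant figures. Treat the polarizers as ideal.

I ≈ 326 mW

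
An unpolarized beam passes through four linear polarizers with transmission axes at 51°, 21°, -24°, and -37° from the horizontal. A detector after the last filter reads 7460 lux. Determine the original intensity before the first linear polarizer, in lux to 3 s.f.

I₀ ≈ 4.19e4 lux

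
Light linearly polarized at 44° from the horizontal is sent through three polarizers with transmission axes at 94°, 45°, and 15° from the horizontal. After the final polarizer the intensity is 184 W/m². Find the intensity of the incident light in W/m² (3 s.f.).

I₀ ≈ 1380 W/m²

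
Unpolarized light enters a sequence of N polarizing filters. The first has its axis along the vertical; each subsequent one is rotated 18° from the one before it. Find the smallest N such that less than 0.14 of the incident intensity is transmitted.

N = 14

First polarizer halves the unpolarized light: factor 1/2.
Each further stage multiplies by cos²(18°) = 0.9045.
After N polarizers: T = 0.5·0.9045^(N−1). Require T < 0.14 ⇒ N−1 > ln(0.14/0.5)/ln(0.9045) = 12.68, so N−1 ≥ 13 and N = 14.
Check: N=14 gives T = 0.1356 < 0.14; N=13 gives T = 0.1499.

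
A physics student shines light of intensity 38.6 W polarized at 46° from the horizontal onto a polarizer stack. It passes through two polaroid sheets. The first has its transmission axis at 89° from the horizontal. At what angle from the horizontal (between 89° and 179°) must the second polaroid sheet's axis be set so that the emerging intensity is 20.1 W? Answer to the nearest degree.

By Malus's law, I₁ = I₀ cos²(89° − 46°) = I₀ cos²(43°) = 0.5349 I₀.
Target fraction: 20.1 / 38.6 W = 0.5207 of I₀.
Need I₂/I₀ = 0.5207, so cos²(θ − 89°) = 0.5207 / 0.5349 = 0.9735.
θ − 89° = arccos(√0.9735) = 9.4°, giving θ ≈ 89 + 9.4 = 98.4°.

θ ≈ 98°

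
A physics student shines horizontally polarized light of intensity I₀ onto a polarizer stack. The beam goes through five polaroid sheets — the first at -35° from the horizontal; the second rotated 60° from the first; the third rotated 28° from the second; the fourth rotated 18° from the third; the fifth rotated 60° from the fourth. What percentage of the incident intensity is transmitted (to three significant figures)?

≈ 2.96%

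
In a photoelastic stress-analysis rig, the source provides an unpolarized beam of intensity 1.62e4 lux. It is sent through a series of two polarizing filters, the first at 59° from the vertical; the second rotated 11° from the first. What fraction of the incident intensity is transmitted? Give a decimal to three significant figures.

I/I₀ ≈ 0.482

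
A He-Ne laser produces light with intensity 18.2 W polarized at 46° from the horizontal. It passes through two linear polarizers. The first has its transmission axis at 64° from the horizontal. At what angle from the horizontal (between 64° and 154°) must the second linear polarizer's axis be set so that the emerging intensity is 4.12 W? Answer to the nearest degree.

I₁ = I₀ cos²(64° − 46°) = I₀ cos²(18°) = 0.9045 I₀.
Target fraction: 4.12 / 18.2 W = 0.2264 of I₀.
Need I₂/I₀ = 0.2264, so cos²(θ − 64°) = 0.2264 / 0.9045 = 0.2503.
θ − 64° = arccos(√0.2503) = 60.0°, giving θ ≈ 64 + 60.0 = 124.0°.

θ ≈ 124°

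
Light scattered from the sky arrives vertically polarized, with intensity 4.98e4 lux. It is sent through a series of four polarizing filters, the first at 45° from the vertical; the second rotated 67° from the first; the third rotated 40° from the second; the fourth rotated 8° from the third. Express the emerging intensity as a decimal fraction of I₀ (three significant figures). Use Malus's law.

By Malus's law, I₁ = 4.98e4 lux · cos²(45°) = 2.49e+04 lux.
I₂ = I₁ · cos²(67°) = 2.49e+04 · 0.1527 = 3802 lux.
I₃ = I₂ · cos²(40°) = 3802 · 0.5868 = 2231 lux.
I₄ = I₃ · cos²(8°) = 2231 · 0.9806 = 2188 lux.
Transmitted fraction = 0.04393.

I/I₀ ≈ 0.0439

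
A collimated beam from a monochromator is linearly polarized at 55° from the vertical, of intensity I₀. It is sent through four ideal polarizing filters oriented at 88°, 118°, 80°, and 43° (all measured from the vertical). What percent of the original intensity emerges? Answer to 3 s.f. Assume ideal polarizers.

By Malus's law, I₁ = I₀ cos²(88° − 55°) = I₀ cos²(33°) = 0.7034 I₀.
I₂ = I₁ cos²(118° − 88°) = 0.7034 I₀ · cos²(30°) = 0.5275 I₀.
I₃ = I₂ cos²(80° − 118°) = 0.5275 I₀ · cos²(38°) = 0.3276 I₀.
I₄ = I₃ cos²(43° − 80°) = 0.3276 I₀ · cos²(37°) = 0.2089 I₀.
That is 20.89% of the incident intensity.

≈ 20.9%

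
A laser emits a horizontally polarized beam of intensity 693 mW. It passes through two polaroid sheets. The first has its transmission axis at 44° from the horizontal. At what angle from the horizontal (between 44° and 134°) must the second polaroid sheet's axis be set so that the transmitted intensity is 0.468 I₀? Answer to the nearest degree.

θ ≈ 62°

I₁ = I₀ cos²(44° − 0°) = I₀ cos²(44°) = 0.5174 I₀.
Need I₂/I₀ = 0.468, so cos²(θ − 44°) = 0.468 / 0.5174 = 0.9044.
θ − 44° = arccos(√0.9044) = 18.0°, giving θ ≈ 44 + 18.0 = 62.0°.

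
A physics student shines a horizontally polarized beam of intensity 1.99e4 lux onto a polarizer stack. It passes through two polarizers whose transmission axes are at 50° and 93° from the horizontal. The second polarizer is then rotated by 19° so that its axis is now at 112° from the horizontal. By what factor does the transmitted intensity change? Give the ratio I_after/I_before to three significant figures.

Before rotation:
By Malus's law, I₁ = I₀ cos²(50° − 0°) = I₀ cos²(50°) = 0.4132 I₀.
I₂ = I₁ cos²(93° − 50°) = 0.4132 I₀ · cos²(43°) = 0.221 I₀.
After rotation:
I₁ = I₀ cos²(50° − 0°) = I₀ cos²(50°) = 0.4132 I₀.
I₂ = I₁ cos²(112° − 50°) = 0.4132 I₀ · cos²(62°) = 0.09107 I₀.
Ratio = 0.09107 / 0.221 = 0.4121.

I_new/I_old ≈ 0.412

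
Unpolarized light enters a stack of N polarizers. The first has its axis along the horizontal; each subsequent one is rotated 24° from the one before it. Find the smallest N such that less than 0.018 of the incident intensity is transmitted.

First polarizer halves the unpolarized light: factor 1/2.
Each further stage multiplies by cos²(24°) = 0.8346.
After N polarizers: T = 0.5·0.8346^(N−1). Require T < 0.018 ⇒ N−1 > ln(0.018/0.5)/ln(0.8346) = 18.38, so N−1 ≥ 19 and N = 20.
Check: N=20 gives T = 0.0161 < 0.018; N=19 gives T = 0.01929.

N = 20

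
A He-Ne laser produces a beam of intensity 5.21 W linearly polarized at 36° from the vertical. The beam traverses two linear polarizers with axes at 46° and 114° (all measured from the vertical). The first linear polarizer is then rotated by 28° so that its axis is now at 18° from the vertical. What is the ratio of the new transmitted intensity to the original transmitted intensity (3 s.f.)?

Before rotation:
I₁ = I₀ cos²(46° − 36°) = I₀ cos²(10°) = 0.9698 I₀.
I₂ = I₁ cos²(114° − 46°) = 0.9698 I₀ · cos²(68°) = 0.1361 I₀.
After rotation:
I₁ = I₀ cos²(18° − 36°) = I₀ cos²(18°) = 0.9045 I₀.
Angle between axes 1 and 2: 84°. I₂ = 0.9045 I₀ · cos²(84°) = 0.009883 I₀.
Ratio = 0.009883 / 0.1361 = 0.07262.

I_new/I_old ≈ 0.0726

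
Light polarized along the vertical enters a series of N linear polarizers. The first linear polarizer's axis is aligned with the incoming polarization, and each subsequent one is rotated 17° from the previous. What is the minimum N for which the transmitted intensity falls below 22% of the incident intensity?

N = 18

First polarizer is aligned with the polarization: full transmission.
Each further stage multiplies by cos²(17°) = 0.9145.
After N polarizers: T = 0.9145^(N−1). Require T < 0.22 ⇒ N−1 > ln(0.22)/ln(0.9145) = 16.94, so N−1 ≥ 17 and N = 18.
Check: N=18 gives T = 0.2189 < 0.22; N=17 gives T = 0.2394.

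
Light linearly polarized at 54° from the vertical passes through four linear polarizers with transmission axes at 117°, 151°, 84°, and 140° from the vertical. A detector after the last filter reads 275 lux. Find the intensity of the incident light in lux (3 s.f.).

I₀ ≈ 4.07e4 lux

I₁ = I₀ cos²(117° − 54°) = I₀ cos²(63°) = 0.2061 I₀.
I₂ = I₁ cos²(151° − 117°) = 0.2061 I₀ · cos²(34°) = 0.1417 I₀.
I₃ = I₂ cos²(84° − 151°) = 0.1417 I₀ · cos²(67°) = 0.02163 I₀.
I₄ = I₃ cos²(140° − 84°) = 0.02163 I₀ · cos²(56°) = 0.006763 I₀.
So 275 lux = 0.006763 I₀, giving I₀ = 275/0.006763 = 4.066e+04 lux.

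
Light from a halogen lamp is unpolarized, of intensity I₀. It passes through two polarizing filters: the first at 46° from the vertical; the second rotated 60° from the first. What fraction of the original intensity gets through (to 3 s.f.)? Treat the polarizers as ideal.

Unpolarized light through the first polarizer → I₁ = ½ I₀, now polarized at 46°.
I₂ = I₁ cos²(60°) = 0.5 · 0.25 I₀ = 0.125 I₀.
Transmitted fraction = 0.125.

≈ 0.125 I₀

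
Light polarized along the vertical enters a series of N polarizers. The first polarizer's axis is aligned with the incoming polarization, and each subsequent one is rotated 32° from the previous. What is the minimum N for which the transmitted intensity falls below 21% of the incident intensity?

N = 6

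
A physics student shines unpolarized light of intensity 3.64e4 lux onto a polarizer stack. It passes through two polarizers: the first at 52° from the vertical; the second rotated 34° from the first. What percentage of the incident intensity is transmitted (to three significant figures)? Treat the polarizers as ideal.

≈ 34.4%

Unpolarized light through the first polarizer → I₁ = 3.64e4 lux/2 = 1.82e+04 lux, polarized at 52°.
I₂ = I₁ · cos²(34°) = 1.82e+04 · 0.6873 = 1.251e+04 lux.
That is 34.37% of the incident intensity.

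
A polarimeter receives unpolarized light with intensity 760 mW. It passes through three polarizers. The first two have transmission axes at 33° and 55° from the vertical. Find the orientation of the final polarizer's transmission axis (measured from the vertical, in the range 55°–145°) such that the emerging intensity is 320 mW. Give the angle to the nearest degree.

θ ≈ 63°

Unpolarized light through the first polarizer → I₁ = ½ I₀, now polarized at 33°.
I₂ = I₁ cos²(55° − 33°) = 0.5 I₀ · cos²(22°) = 0.4298 I₀.
Target fraction: 320 / 760 mW = 0.4211 of I₀.
Need I₃/I₀ = 0.4211, so cos²(θ − 55°) = 0.4211 / 0.4298 = 0.9796.
θ − 55° = arccos(√0.9796) = 8.2°, giving θ ≈ 55 + 8.2 = 63.2°.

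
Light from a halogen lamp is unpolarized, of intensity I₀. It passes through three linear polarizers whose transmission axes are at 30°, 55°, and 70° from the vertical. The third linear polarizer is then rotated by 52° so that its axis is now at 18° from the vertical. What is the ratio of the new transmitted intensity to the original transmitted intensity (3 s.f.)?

I_new/I_old ≈ 0.684

Before rotation:
Unpolarized light through the first polarizer → I₁ = ½ I₀, now polarized at 30°.
I₂ = I₁ cos²(55° − 30°) = 0.5 I₀ · cos²(25°) = 0.4107 I₀.
I₃ = I₂ cos²(70° − 55°) = 0.4107 I₀ · cos²(15°) = 0.3832 I₀.
After rotation:
Unpolarized light through the first polarizer → I₁ = ½ I₀, now polarized at 30°.
I₂ = I₁ cos²(55° − 30°) = 0.5 I₀ · cos²(25°) = 0.4107 I₀.
I₃ = I₂ cos²(18° − 55°) = 0.4107 I₀ · cos²(37°) = 0.262 I₀.
Ratio = 0.262 / 0.3832 = 0.6836.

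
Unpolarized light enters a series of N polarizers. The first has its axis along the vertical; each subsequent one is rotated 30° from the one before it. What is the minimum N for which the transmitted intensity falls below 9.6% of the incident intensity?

First polarizer halves the unpolarized light: factor 1/2.
Each further stage multiplies by cos²(30°) = 0.75.
After N polarizers: T = 0.5·0.75^(N−1). Require T < 0.096 ⇒ N−1 > ln(0.096/0.5)/ln(0.75) = 5.74, so N−1 ≥ 6 and N = 7.
Check: N=7 gives T = 0.08899 < 0.096; N=6 gives T = 0.1187.

N = 7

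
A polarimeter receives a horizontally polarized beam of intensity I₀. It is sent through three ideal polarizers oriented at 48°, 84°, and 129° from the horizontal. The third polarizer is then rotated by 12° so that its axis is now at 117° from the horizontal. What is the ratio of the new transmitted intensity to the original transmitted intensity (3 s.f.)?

Before rotation:
I₁ = I₀ cos²(48° − 0°) = I₀ cos²(48°) = 0.4477 I₀.
I₂ = I₁ cos²(84° − 48°) = 0.4477 I₀ · cos²(36°) = 0.293 I₀.
I₃ = I₂ cos²(129° − 84°) = 0.293 I₀ · cos²(45°) = 0.1465 I₀.
After rotation:
I₁ = I₀ cos²(48° − 0°) = I₀ cos²(48°) = 0.4477 I₀.
I₂ = I₁ cos²(84° − 48°) = 0.4477 I₀ · cos²(36°) = 0.293 I₀.
I₃ = I₂ cos²(117° − 84°) = 0.293 I₀ · cos²(33°) = 0.2061 I₀.
Ratio = 0.2061 / 0.1465 = 1.407.

I_new/I_old ≈ 1.41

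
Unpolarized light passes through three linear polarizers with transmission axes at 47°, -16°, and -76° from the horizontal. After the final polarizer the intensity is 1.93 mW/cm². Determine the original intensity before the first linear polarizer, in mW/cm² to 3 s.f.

I₀ ≈ 74.9 mW/cm²

Unpolarized light through the first polarizer → I₁ = ½ I₀, now polarized at 47°.
I₂ = I₁ cos²(-16° − 47°) = 0.5 I₀ · cos²(63°) = 0.1031 I₀.
I₃ = I₂ cos²(-76° + 16°) = 0.1031 I₀ · cos²(60°) = 0.02576 I₀.
So 1.93 mW/cm² = 0.02576 I₀, giving I₀ = 1.93/0.02576 = 74.91 mW/cm².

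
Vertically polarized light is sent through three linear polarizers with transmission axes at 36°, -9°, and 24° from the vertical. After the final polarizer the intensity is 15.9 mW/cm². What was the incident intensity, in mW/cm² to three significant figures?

I₁ = I₀ cos²(36° − 0°) = I₀ cos²(36°) = 0.6545 I₀.
I₂ = I₁ cos²(-9° − 36°) = 0.6545 I₀ · cos²(45°) = 0.3273 I₀.
I₃ = I₂ cos²(24° + 9°) = 0.3273 I₀ · cos²(33°) = 0.2302 I₀.
So 15.9 mW/cm² = 0.2302 I₀, giving I₀ = 15.9/0.2302 = 69.08 mW/cm².

I₀ ≈ 69.1 mW/cm²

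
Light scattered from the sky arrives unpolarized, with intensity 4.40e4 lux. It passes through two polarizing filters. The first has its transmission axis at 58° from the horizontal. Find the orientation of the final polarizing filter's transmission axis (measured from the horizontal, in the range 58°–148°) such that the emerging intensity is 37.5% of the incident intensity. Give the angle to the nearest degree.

θ ≈ 88°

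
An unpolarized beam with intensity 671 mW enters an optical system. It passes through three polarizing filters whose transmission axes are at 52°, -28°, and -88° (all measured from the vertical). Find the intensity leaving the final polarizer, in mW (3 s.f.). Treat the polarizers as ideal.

I ≈ 2.53 mW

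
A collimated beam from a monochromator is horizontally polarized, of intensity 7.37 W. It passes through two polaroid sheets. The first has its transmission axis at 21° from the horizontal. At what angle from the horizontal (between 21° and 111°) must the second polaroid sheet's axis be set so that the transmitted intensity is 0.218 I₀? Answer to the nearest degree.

I₁ = I₀ cos²(21° − 0°) = I₀ cos²(21°) = 0.8716 I₀.
Need I₂/I₀ = 0.218, so cos²(θ − 21°) = 0.218 / 0.8716 = 0.2501.
θ − 21° = arccos(√0.2501) = 60.0°, giving θ ≈ 21 + 60.0 = 81.0°.

θ ≈ 81°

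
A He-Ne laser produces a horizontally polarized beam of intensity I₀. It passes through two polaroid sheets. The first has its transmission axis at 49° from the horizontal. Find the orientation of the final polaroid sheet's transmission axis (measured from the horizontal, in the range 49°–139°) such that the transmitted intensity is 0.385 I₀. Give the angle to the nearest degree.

I₁ = I₀ cos²(49° − 0°) = I₀ cos²(49°) = 0.4304 I₀.
Need I₂/I₀ = 0.385, so cos²(θ − 49°) = 0.385 / 0.4304 = 0.8945.
θ − 49° = arccos(√0.8945) = 19.0°, giving θ ≈ 49 + 19.0 = 68.0°.

θ ≈ 68°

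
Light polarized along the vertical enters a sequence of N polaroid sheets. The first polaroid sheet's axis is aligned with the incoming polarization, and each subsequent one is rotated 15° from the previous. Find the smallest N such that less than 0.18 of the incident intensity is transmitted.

N = 26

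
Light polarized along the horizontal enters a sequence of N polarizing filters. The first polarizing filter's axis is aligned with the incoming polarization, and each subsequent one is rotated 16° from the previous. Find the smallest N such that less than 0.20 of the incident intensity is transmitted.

N = 22

First polarizer is aligned with the polarization: full transmission.
Each further stage multiplies by cos²(16°) = 0.924.
After N polarizers: T = 0.924^(N−1). Require T < 0.20 ⇒ N−1 > ln(0.20)/ln(0.924) = 20.37, so N−1 ≥ 21 and N = 22.
Check: N=22 gives T = 0.1903 < 0.20; N=21 gives T = 0.2059.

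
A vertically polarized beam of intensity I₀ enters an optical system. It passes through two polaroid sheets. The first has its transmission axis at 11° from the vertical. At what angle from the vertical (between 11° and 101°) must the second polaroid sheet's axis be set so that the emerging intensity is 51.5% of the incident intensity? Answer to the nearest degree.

θ ≈ 54°

I₁ = I₀ cos²(11° − 0°) = I₀ cos²(11°) = 0.9636 I₀.
Need I₂/I₀ = 0.515, so cos²(θ − 11°) = 0.515 / 0.9636 = 0.5345.
θ − 11° = arccos(√0.5345) = 43.0°, giving θ ≈ 11 + 43.0 = 54.0°.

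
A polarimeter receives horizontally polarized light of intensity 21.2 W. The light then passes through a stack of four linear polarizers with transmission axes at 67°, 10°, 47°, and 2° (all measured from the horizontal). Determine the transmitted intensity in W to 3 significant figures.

I ≈ 0.306 W

By Malus's law, I₁ = 21.2 W · cos²(67°) = 3.237 W.
I₂ = I₁ · cos²(57°) = 3.237 · 0.2966 = 0.9601 W.
I₃ = I₂ · cos²(37°) = 0.9601 · 0.6378 = 0.6124 W.
I₄ = I₃ · cos²(45°) = 0.6124 · 0.5 = 0.3062 W.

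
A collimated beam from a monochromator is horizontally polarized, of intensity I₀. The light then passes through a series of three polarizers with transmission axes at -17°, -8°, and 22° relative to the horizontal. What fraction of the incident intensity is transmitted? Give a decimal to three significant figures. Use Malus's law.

≈ 0.669 I₀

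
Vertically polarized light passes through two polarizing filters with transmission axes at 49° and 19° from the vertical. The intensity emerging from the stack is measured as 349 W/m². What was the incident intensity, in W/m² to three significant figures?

I₁ = I₀ cos²(49° − 0°) = I₀ cos²(49°) = 0.4304 I₀.
I₂ = I₁ cos²(19° − 49°) = 0.4304 I₀ · cos²(30°) = 0.3228 I₀.
So 349 W/m² = 0.3228 I₀, giving I₀ = 349/0.3228 = 1081 W/m².

I₀ ≈ 1080 W/m²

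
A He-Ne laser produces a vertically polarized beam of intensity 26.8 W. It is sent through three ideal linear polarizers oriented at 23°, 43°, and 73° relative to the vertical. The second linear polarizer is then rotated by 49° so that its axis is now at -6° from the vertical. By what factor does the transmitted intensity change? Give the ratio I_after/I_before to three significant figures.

Before rotation:
I₁ = I₀ cos²(23° − 0°) = I₀ cos²(23°) = 0.8473 I₀.
I₂ = I₁ cos²(43° − 23°) = 0.8473 I₀ · cos²(20°) = 0.7482 I₀.
I₃ = I₂ cos²(73° − 43°) = 0.7482 I₀ · cos²(30°) = 0.5612 I₀.
After rotation:
I₁ = I₀ cos²(23° − 0°) = I₀ cos²(23°) = 0.8473 I₀.
I₂ = I₁ cos²(-6° − 23°) = 0.8473 I₀ · cos²(29°) = 0.6482 I₀.
I₃ = I₂ cos²(73° + 6°) = 0.6482 I₀ · cos²(79°) = 0.0236 I₀.
Ratio = 0.0236 / 0.5612 = 0.04205.

I_new/I_old ≈ 0.0421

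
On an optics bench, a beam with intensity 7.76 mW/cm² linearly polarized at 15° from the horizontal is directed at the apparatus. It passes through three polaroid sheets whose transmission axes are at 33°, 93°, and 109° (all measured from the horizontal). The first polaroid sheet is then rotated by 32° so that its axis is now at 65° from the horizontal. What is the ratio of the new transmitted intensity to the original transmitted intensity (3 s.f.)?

Before rotation:
I₁ = I₀ cos²(33° − 15°) = I₀ cos²(18°) = 0.9045 I₀.
I₂ = I₁ cos²(93° − 33°) = 0.9045 I₀ · cos²(60°) = 0.2261 I₀.
I₃ = I₂ cos²(109° − 93°) = 0.2261 I₀ · cos²(16°) = 0.2089 I₀.
After rotation:
I₁ = I₀ cos²(65° − 15°) = I₀ cos²(50°) = 0.4132 I₀.
I₂ = I₁ cos²(93° − 65°) = 0.4132 I₀ · cos²(28°) = 0.3221 I₀.
I₃ = I₂ cos²(109° − 93°) = 0.3221 I₀ · cos²(16°) = 0.2976 I₀.
Ratio = 0.2976 / 0.2089 = 1.424.

I_new/I_old ≈ 1.42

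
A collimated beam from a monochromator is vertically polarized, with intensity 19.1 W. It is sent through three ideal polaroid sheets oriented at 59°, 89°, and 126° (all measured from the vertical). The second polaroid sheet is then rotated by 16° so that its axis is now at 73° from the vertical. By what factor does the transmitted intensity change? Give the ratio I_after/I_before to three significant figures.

I_new/I_old ≈ 0.713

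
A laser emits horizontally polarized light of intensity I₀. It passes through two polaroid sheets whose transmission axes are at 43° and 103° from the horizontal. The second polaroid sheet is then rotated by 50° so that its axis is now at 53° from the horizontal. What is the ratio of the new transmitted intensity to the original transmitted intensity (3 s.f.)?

I_new/I_old ≈ 3.88

Before rotation:
I₁ = I₀ cos²(43° − 0°) = I₀ cos²(43°) = 0.5349 I₀.
I₂ = I₁ cos²(103° − 43°) = 0.5349 I₀ · cos²(60°) = 0.1337 I₀.
After rotation:
I₁ = I₀ cos²(43° − 0°) = I₀ cos²(43°) = 0.5349 I₀.
I₂ = I₁ cos²(53° − 43°) = 0.5349 I₀ · cos²(10°) = 0.5187 I₀.
Ratio = 0.5187 / 0.1337 = 3.879.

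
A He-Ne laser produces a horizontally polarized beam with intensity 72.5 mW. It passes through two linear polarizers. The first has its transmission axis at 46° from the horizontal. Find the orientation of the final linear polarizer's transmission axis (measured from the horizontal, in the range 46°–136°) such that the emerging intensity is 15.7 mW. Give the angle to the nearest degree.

θ ≈ 94°

I₁ = I₀ cos²(46° − 0°) = I₀ cos²(46°) = 0.4826 I₀.
Target fraction: 15.7 / 72.5 mW = 0.2166 of I₀.
Need I₂/I₀ = 0.2166, so cos²(θ − 46°) = 0.2166 / 0.4826 = 0.4488.
θ − 46° = arccos(√0.4488) = 47.9°, giving θ ≈ 46 + 47.9 = 93.9°.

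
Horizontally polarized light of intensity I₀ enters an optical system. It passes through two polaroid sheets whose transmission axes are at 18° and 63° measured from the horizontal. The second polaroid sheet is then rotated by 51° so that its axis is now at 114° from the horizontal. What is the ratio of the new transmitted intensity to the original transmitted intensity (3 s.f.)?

I_new/I_old ≈ 0.0219

Before rotation:
By Malus's law, I₁ = I₀ cos²(18° − 0°) = I₀ cos²(18°) = 0.9045 I₀.
I₂ = I₁ cos²(63° − 18°) = 0.9045 I₀ · cos²(45°) = 0.4523 I₀.
After rotation:
I₁ = I₀ cos²(18° − 0°) = I₀ cos²(18°) = 0.9045 I₀.
Angle between axes 1 and 2: 84°. I₂ = 0.9045 I₀ · cos²(84°) = 0.009883 I₀.
Ratio = 0.009883 / 0.4523 = 0.02185.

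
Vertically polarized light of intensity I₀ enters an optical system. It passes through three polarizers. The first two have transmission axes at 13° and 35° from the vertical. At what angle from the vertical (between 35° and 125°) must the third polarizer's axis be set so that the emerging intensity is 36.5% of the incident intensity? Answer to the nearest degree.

θ ≈ 83°

By Malus's law, I₁ = I₀ cos²(13° − 0°) = I₀ cos²(13°) = 0.9494 I₀.
I₂ = I₁ cos²(35° − 13°) = 0.9494 I₀ · cos²(22°) = 0.8162 I₀.
Need I₃/I₀ = 0.365, so cos²(θ − 35°) = 0.365 / 0.8162 = 0.4472.
θ − 35° = arccos(√0.4472) = 48.0°, giving θ ≈ 35 + 48.0 = 83.0°.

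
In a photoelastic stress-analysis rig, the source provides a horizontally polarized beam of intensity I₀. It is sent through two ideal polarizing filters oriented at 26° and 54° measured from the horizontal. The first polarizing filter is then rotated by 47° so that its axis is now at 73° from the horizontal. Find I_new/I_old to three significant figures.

I_new/I_old ≈ 0.121

Before rotation:
I₁ = I₀ cos²(26° − 0°) = I₀ cos²(26°) = 0.8078 I₀.
I₂ = I₁ cos²(54° − 26°) = 0.8078 I₀ · cos²(28°) = 0.6298 I₀.
After rotation:
I₁ = I₀ cos²(73° − 0°) = I₀ cos²(73°) = 0.08548 I₀.
I₂ = I₁ cos²(54° − 73°) = 0.08548 I₀ · cos²(19°) = 0.07642 I₀.
Ratio = 0.07642 / 0.6298 = 0.1213.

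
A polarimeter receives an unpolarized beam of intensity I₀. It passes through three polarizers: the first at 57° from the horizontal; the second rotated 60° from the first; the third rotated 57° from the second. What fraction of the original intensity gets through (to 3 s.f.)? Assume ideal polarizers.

≈ 0.0371 I₀

Unpolarized light through the first polarizer → I₁ = ½ I₀, now polarized at 57°.
I₂ = I₁ cos²(60°) = 0.5 · 0.25 I₀ = 0.125 I₀.
I₃ = I₂ cos²(57°) = 0.125 · 0.2966 I₀ = 0.03708 I₀.
Transmitted fraction = 0.03708.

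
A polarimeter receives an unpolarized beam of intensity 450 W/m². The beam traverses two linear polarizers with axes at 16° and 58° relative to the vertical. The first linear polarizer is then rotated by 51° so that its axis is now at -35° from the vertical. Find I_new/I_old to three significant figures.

Before rotation:
Unpolarized light through the first polarizer → I₁ = ½ I₀, now polarized at 16°.
I₂ = I₁ cos²(58° − 16°) = 0.5 I₀ · cos²(42°) = 0.2761 I₀.
After rotation:
Unpolarized light through the first polarizer → I₁ = ½ I₀, now polarized at -35°.
Angle between axes 1 and 2: 87°. I₂ = 0.5 I₀ · cos²(87°) = 0.00137 I₀.
Ratio = 0.00137 / 0.2761 = 0.00496.

I_new/I_old ≈ 0.00496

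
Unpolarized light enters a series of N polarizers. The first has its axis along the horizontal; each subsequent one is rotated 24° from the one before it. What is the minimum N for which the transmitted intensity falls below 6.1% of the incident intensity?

First polarizer halves the unpolarized light: factor 1/2.
Each further stage multiplies by cos²(24°) = 0.8346.
After N polarizers: T = 0.5·0.8346^(N−1). Require T < 0.061 ⇒ N−1 > ln(0.061/0.5)/ln(0.8346) = 11.63, so N−1 ≥ 12 and N = 13.
Check: N=13 gives T = 0.05708 < 0.061; N=12 gives T = 0.0684.

N = 13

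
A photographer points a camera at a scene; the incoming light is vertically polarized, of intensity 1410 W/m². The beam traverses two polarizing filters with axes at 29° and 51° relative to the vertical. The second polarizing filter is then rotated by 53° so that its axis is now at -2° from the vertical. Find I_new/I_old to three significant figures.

Before rotation:
By Malus's law, I₁ = I₀ cos²(29° − 0°) = I₀ cos²(29°) = 0.765 I₀.
I₂ = I₁ cos²(51° − 29°) = 0.765 I₀ · cos²(22°) = 0.6576 I₀.
After rotation:
I₁ = I₀ cos²(29° − 0°) = I₀ cos²(29°) = 0.765 I₀.
I₂ = I₁ cos²(-2° − 29°) = 0.765 I₀ · cos²(31°) = 0.562 I₀.
Ratio = 0.562 / 0.6576 = 0.8547.

I_new/I_old ≈ 0.855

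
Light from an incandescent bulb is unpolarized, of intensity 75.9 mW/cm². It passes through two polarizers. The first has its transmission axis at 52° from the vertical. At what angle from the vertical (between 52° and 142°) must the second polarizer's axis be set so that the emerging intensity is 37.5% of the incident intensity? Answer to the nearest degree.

θ ≈ 82°

Unpolarized light through the first polarizer → I₁ = ½ I₀, now polarized at 52°.
Need I₂/I₀ = 0.375, so cos²(θ − 52°) = 0.375 / 0.5 = 0.75.
θ − 52° = arccos(√0.75) = 30.0°, giving θ ≈ 52 + 30.0 = 82.0°.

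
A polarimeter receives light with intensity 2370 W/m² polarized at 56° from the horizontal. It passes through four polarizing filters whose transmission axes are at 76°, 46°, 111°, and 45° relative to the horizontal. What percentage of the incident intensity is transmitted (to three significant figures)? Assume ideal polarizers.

≈ 1.96%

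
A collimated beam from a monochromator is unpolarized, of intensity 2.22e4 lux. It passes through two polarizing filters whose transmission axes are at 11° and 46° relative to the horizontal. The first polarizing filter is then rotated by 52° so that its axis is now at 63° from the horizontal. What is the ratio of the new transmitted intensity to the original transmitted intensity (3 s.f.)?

I_new/I_old ≈ 1.36

Before rotation:
Unpolarized light through the first polarizer → I₁ = ½ I₀, now polarized at 11°.
I₂ = I₁ cos²(46° − 11°) = 0.5 I₀ · cos²(35°) = 0.3355 I₀.
After rotation:
Unpolarized light through the first polarizer → I₁ = ½ I₀, now polarized at 63°.
I₂ = I₁ cos²(46° − 63°) = 0.5 I₀ · cos²(17°) = 0.4573 I₀.
Ratio = 0.4573 / 0.3355 = 1.363.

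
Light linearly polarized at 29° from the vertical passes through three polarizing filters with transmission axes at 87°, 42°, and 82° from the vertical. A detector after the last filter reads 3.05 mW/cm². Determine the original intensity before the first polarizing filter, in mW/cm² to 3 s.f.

I₀ ≈ 37.0 mW/cm²

I₁ = I₀ cos²(87° − 29°) = I₀ cos²(58°) = 0.2808 I₀.
I₂ = I₁ cos²(42° − 87°) = 0.2808 I₀ · cos²(45°) = 0.1404 I₀.
I₃ = I₂ cos²(82° − 42°) = 0.1404 I₀ · cos²(40°) = 0.08239 I₀.
So 3.05 mW/cm² = 0.08239 I₀, giving I₀ = 3.05/0.08239 = 37.02 mW/cm².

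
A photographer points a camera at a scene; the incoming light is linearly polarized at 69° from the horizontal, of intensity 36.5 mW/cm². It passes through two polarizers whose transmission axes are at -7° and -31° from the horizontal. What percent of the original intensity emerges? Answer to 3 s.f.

≈ 4.88%

I₁ = 36.5 mW/cm² · cos²(76°) = 2.136 mW/cm².
I₂ = I₁ · cos²(24°) = 2.136 · 0.8346 = 1.783 mW/cm².
That is 4.884% of the incident intensity.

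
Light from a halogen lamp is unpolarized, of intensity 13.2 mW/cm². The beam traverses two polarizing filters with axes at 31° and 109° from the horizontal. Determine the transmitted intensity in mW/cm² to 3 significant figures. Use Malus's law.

I ≈ 0.285 mW/cm²

Unpolarized light through the first polarizer → I₁ = 13.2 mW/cm²/2 = 6.6 mW/cm², polarized at 31°.
I₂ = I₁ · cos²(78°) = 6.6 · 0.04323 = 0.2853 mW/cm².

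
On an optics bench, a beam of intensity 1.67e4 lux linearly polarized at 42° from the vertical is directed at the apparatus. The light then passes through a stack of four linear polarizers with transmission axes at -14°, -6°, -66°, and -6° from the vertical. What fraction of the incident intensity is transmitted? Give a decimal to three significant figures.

I₁ = 1.67e4 lux · cos²(56°) = 5222 lux.
I₂ = I₁ · cos²(8°) = 5222 · 0.9806 = 5121 lux.
I₃ = I₂ · cos²(60°) = 5121 · 0.25 = 1280 lux.
I₄ = I₃ · cos²(60°) = 1280 · 0.25 = 320.1 lux.
Transmitted fraction = 0.01917.

I/I₀ ≈ 0.0192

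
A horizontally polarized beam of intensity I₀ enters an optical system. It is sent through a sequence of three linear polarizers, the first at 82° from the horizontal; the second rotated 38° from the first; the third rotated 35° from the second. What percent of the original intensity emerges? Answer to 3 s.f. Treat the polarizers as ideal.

≈ 0.807%

I₁ = I₀ cos²(82° − 0°) = I₀ cos²(82°) = 0.01937 I₀.
I₂ = I₁ cos²(38°) = 0.01937 · 0.621 I₀ = 0.01203 I₀.
I₃ = I₂ cos²(35°) = 0.01203 · 0.671 I₀ = 0.008071 I₀.
That is 0.8071% of the incident intensity.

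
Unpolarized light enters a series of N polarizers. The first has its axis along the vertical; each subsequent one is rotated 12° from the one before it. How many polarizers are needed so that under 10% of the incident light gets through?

First polarizer halves the unpolarized light: factor 1/2.
Each further stage multiplies by cos²(12°) = 0.9568.
After N polarizers: T = 0.5·0.9568^(N−1). Require T < 0.10 ⇒ N−1 > ln(0.10/0.5)/ln(0.9568) = 36.42, so N−1 ≥ 37 and N = 38.
Check: N=38 gives T = 0.09748 < 0.10; N=37 gives T = 0.1019.

N = 38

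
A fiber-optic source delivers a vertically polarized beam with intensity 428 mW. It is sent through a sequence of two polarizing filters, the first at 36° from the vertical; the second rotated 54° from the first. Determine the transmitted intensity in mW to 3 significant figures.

I₁ = 428 mW · cos²(36°) = 280.1 mW.
I₂ = I₁ · cos²(54°) = 280.1 · 0.3455 = 96.78 mW.

I ≈ 96.8 mW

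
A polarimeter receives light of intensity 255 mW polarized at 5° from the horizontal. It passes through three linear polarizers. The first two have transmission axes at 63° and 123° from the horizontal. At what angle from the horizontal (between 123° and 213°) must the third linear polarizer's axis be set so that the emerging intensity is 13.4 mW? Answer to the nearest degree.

θ ≈ 153°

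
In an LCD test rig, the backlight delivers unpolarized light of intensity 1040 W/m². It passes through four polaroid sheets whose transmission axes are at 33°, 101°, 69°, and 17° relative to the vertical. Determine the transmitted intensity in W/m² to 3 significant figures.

I ≈ 19.9 W/m²

Unpolarized light through the first polarizer → I₁ = 1040 W/m²/2 = 520 W/m², polarized at 33°.
I₂ = I₁ · cos²(68°) = 520 · 0.1403 = 72.97 W/m².
I₃ = I₂ · cos²(32°) = 72.97 · 0.7192 = 52.48 W/m².
I₄ = I₃ · cos²(52°) = 52.48 · 0.379 = 19.89 W/m².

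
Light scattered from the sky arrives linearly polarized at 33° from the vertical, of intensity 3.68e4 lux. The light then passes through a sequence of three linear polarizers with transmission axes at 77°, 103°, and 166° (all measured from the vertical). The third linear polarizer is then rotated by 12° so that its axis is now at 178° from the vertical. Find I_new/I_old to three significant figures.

Before rotation:
I₁ = I₀ cos²(77° − 33°) = I₀ cos²(44°) = 0.5174 I₀.
I₂ = I₁ cos²(103° − 77°) = 0.5174 I₀ · cos²(26°) = 0.418 I₀.
I₃ = I₂ cos²(166° − 103°) = 0.418 I₀ · cos²(63°) = 0.08616 I₀.
After rotation:
I₁ = I₀ cos²(77° − 33°) = I₀ cos²(44°) = 0.5174 I₀.
I₂ = I₁ cos²(103° − 77°) = 0.5174 I₀ · cos²(26°) = 0.418 I₀.
I₃ = I₂ cos²(178° − 103°) = 0.418 I₀ · cos²(75°) = 0.028 I₀.
Ratio = 0.028 / 0.08616 = 0.325.

I_new/I_old ≈ 0.325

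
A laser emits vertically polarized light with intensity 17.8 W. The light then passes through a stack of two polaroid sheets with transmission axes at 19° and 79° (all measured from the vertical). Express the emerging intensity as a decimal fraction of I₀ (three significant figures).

I₁ = 17.8 W · cos²(19°) = 15.91 W.
I₂ = I₁ · cos²(60°) = 15.91 · 0.25 = 3.978 W.
Transmitted fraction = 0.2235.

I/I₀ ≈ 0.224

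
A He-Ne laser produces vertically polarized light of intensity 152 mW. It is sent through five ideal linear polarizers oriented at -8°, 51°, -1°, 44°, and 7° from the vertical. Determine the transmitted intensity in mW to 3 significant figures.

I ≈ 4.78 mW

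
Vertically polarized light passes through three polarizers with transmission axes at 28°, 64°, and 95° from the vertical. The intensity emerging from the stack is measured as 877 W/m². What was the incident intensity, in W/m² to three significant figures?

I₁ = I₀ cos²(28° − 0°) = I₀ cos²(28°) = 0.7796 I₀.
I₂ = I₁ cos²(64° − 28°) = 0.7796 I₀ · cos²(36°) = 0.5103 I₀.
I₃ = I₂ cos²(95° − 64°) = 0.5103 I₀ · cos²(31°) = 0.3749 I₀.
So 877 W/m² = 0.3749 I₀, giving I₀ = 877/0.3749 = 2339 W/m².

I₀ ≈ 2340 W/m²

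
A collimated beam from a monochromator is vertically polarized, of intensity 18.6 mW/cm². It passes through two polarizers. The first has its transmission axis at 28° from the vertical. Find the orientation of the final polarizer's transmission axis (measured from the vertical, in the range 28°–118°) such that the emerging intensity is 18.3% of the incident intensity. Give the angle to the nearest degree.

θ ≈ 89°

By Malus's law, I₁ = I₀ cos²(28° − 0°) = I₀ cos²(28°) = 0.7796 I₀.
Need I₂/I₀ = 0.183, so cos²(θ − 28°) = 0.183 / 0.7796 = 0.2347.
θ − 28° = arccos(√0.2347) = 61.0°, giving θ ≈ 28 + 61.0 = 89.0°.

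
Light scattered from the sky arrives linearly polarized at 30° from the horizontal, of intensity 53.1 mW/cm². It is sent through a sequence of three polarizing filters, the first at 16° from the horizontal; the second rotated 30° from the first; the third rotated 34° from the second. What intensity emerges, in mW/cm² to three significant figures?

I₁ = 53.1 mW/cm² · cos²(14°) = 49.99 mW/cm².
I₂ = I₁ · cos²(30°) = 49.99 · 0.75 = 37.49 mW/cm².
I₃ = I₂ · cos²(34°) = 37.49 · 0.6873 = 25.77 mW/cm².

I ≈ 25.8 mW/cm²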